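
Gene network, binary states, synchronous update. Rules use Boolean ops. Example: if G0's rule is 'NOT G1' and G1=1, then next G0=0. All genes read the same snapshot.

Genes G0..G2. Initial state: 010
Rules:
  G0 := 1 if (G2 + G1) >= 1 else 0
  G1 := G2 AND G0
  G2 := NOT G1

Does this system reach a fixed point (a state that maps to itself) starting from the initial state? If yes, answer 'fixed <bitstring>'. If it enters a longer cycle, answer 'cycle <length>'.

Answer: cycle 5

Derivation:
Step 0: 010
Step 1: G0=(0+1>=1)=1 G1=G2&G0=0&0=0 G2=NOT G1=NOT 1=0 -> 100
Step 2: G0=(0+0>=1)=0 G1=G2&G0=0&1=0 G2=NOT G1=NOT 0=1 -> 001
Step 3: G0=(1+0>=1)=1 G1=G2&G0=1&0=0 G2=NOT G1=NOT 0=1 -> 101
Step 4: G0=(1+0>=1)=1 G1=G2&G0=1&1=1 G2=NOT G1=NOT 0=1 -> 111
Step 5: G0=(1+1>=1)=1 G1=G2&G0=1&1=1 G2=NOT G1=NOT 1=0 -> 110
Step 6: G0=(0+1>=1)=1 G1=G2&G0=0&1=0 G2=NOT G1=NOT 1=0 -> 100
Cycle of length 5 starting at step 1 -> no fixed point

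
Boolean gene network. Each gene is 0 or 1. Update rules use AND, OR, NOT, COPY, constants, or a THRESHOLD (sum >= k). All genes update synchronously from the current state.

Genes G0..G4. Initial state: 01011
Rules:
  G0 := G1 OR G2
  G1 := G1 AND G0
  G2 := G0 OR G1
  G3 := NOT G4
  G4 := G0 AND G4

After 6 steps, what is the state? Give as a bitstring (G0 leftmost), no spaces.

Step 1: G0=G1|G2=1|0=1 G1=G1&G0=1&0=0 G2=G0|G1=0|1=1 G3=NOT G4=NOT 1=0 G4=G0&G4=0&1=0 -> 10100
Step 2: G0=G1|G2=0|1=1 G1=G1&G0=0&1=0 G2=G0|G1=1|0=1 G3=NOT G4=NOT 0=1 G4=G0&G4=1&0=0 -> 10110
Step 3: G0=G1|G2=0|1=1 G1=G1&G0=0&1=0 G2=G0|G1=1|0=1 G3=NOT G4=NOT 0=1 G4=G0&G4=1&0=0 -> 10110
Step 4: G0=G1|G2=0|1=1 G1=G1&G0=0&1=0 G2=G0|G1=1|0=1 G3=NOT G4=NOT 0=1 G4=G0&G4=1&0=0 -> 10110
Step 5: G0=G1|G2=0|1=1 G1=G1&G0=0&1=0 G2=G0|G1=1|0=1 G3=NOT G4=NOT 0=1 G4=G0&G4=1&0=0 -> 10110
Step 6: G0=G1|G2=0|1=1 G1=G1&G0=0&1=0 G2=G0|G1=1|0=1 G3=NOT G4=NOT 0=1 G4=G0&G4=1&0=0 -> 10110

10110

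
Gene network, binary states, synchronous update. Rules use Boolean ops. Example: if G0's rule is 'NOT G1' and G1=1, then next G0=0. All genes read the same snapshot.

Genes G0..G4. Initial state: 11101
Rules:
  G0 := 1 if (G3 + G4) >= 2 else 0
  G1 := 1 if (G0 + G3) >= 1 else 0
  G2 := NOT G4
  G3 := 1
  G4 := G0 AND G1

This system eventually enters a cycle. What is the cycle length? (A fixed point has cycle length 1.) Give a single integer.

Answer: 2

Derivation:
Step 0: 11101
Step 1: G0=(0+1>=2)=0 G1=(1+0>=1)=1 G2=NOT G4=NOT 1=0 G3=1(const) G4=G0&G1=1&1=1 -> 01011
Step 2: G0=(1+1>=2)=1 G1=(0+1>=1)=1 G2=NOT G4=NOT 1=0 G3=1(const) G4=G0&G1=0&1=0 -> 11010
Step 3: G0=(1+0>=2)=0 G1=(1+1>=1)=1 G2=NOT G4=NOT 0=1 G3=1(const) G4=G0&G1=1&1=1 -> 01111
Step 4: G0=(1+1>=2)=1 G1=(0+1>=1)=1 G2=NOT G4=NOT 1=0 G3=1(const) G4=G0&G1=0&1=0 -> 11010
State from step 4 equals state from step 2 -> cycle length 2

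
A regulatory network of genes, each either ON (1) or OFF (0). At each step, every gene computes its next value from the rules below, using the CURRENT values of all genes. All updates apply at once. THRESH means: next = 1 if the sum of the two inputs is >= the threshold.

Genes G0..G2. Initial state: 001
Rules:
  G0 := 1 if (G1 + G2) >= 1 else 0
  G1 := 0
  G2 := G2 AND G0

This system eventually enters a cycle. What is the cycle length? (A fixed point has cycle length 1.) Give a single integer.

Answer: 1

Derivation:
Step 0: 001
Step 1: G0=(0+1>=1)=1 G1=0(const) G2=G2&G0=1&0=0 -> 100
Step 2: G0=(0+0>=1)=0 G1=0(const) G2=G2&G0=0&1=0 -> 000
Step 3: G0=(0+0>=1)=0 G1=0(const) G2=G2&G0=0&0=0 -> 000
State from step 3 equals state from step 2 -> cycle length 1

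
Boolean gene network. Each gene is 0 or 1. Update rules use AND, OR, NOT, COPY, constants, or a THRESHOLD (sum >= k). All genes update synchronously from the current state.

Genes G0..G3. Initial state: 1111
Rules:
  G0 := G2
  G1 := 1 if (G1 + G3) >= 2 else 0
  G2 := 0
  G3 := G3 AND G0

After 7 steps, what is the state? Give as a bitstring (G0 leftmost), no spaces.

Step 1: G0=G2=1 G1=(1+1>=2)=1 G2=0(const) G3=G3&G0=1&1=1 -> 1101
Step 2: G0=G2=0 G1=(1+1>=2)=1 G2=0(const) G3=G3&G0=1&1=1 -> 0101
Step 3: G0=G2=0 G1=(1+1>=2)=1 G2=0(const) G3=G3&G0=1&0=0 -> 0100
Step 4: G0=G2=0 G1=(1+0>=2)=0 G2=0(const) G3=G3&G0=0&0=0 -> 0000
Step 5: G0=G2=0 G1=(0+0>=2)=0 G2=0(const) G3=G3&G0=0&0=0 -> 0000
Step 6: G0=G2=0 G1=(0+0>=2)=0 G2=0(const) G3=G3&G0=0&0=0 -> 0000
Step 7: G0=G2=0 G1=(0+0>=2)=0 G2=0(const) G3=G3&G0=0&0=0 -> 0000

0000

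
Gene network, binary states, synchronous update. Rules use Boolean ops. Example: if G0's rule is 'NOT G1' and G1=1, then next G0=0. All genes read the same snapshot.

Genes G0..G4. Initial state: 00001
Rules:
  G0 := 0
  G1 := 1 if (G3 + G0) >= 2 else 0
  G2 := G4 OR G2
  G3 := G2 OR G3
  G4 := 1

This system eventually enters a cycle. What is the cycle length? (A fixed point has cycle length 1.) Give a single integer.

Answer: 1

Derivation:
Step 0: 00001
Step 1: G0=0(const) G1=(0+0>=2)=0 G2=G4|G2=1|0=1 G3=G2|G3=0|0=0 G4=1(const) -> 00101
Step 2: G0=0(const) G1=(0+0>=2)=0 G2=G4|G2=1|1=1 G3=G2|G3=1|0=1 G4=1(const) -> 00111
Step 3: G0=0(const) G1=(1+0>=2)=0 G2=G4|G2=1|1=1 G3=G2|G3=1|1=1 G4=1(const) -> 00111
State from step 3 equals state from step 2 -> cycle length 1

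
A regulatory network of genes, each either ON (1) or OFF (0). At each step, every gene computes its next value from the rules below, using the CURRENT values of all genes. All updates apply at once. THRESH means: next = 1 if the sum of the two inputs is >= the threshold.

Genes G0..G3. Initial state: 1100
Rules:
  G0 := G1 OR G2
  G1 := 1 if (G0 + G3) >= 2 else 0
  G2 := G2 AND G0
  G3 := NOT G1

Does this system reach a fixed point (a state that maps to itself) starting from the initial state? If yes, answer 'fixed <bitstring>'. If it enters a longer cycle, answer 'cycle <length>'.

Step 0: 1100
Step 1: G0=G1|G2=1|0=1 G1=(1+0>=2)=0 G2=G2&G0=0&1=0 G3=NOT G1=NOT 1=0 -> 1000
Step 2: G0=G1|G2=0|0=0 G1=(1+0>=2)=0 G2=G2&G0=0&1=0 G3=NOT G1=NOT 0=1 -> 0001
Step 3: G0=G1|G2=0|0=0 G1=(0+1>=2)=0 G2=G2&G0=0&0=0 G3=NOT G1=NOT 0=1 -> 0001
Fixed point reached at step 2: 0001

Answer: fixed 0001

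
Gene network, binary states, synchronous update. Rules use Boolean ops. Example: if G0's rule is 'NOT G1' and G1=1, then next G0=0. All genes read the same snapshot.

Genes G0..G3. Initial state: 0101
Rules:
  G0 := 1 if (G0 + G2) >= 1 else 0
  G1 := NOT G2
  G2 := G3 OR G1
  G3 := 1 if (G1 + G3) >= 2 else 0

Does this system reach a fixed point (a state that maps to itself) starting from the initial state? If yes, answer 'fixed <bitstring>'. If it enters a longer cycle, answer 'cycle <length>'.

Step 0: 0101
Step 1: G0=(0+0>=1)=0 G1=NOT G2=NOT 0=1 G2=G3|G1=1|1=1 G3=(1+1>=2)=1 -> 0111
Step 2: G0=(0+1>=1)=1 G1=NOT G2=NOT 1=0 G2=G3|G1=1|1=1 G3=(1+1>=2)=1 -> 1011
Step 3: G0=(1+1>=1)=1 G1=NOT G2=NOT 1=0 G2=G3|G1=1|0=1 G3=(0+1>=2)=0 -> 1010
Step 4: G0=(1+1>=1)=1 G1=NOT G2=NOT 1=0 G2=G3|G1=0|0=0 G3=(0+0>=2)=0 -> 1000
Step 5: G0=(1+0>=1)=1 G1=NOT G2=NOT 0=1 G2=G3|G1=0|0=0 G3=(0+0>=2)=0 -> 1100
Step 6: G0=(1+0>=1)=1 G1=NOT G2=NOT 0=1 G2=G3|G1=0|1=1 G3=(1+0>=2)=0 -> 1110
Step 7: G0=(1+1>=1)=1 G1=NOT G2=NOT 1=0 G2=G3|G1=0|1=1 G3=(1+0>=2)=0 -> 1010
Cycle of length 4 starting at step 3 -> no fixed point

Answer: cycle 4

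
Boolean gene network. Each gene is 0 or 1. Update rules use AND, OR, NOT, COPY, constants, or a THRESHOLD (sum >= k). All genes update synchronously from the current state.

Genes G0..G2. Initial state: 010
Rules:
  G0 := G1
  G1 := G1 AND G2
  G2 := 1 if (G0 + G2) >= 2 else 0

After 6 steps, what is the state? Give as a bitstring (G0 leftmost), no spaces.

Step 1: G0=G1=1 G1=G1&G2=1&0=0 G2=(0+0>=2)=0 -> 100
Step 2: G0=G1=0 G1=G1&G2=0&0=0 G2=(1+0>=2)=0 -> 000
Step 3: G0=G1=0 G1=G1&G2=0&0=0 G2=(0+0>=2)=0 -> 000
Step 4: G0=G1=0 G1=G1&G2=0&0=0 G2=(0+0>=2)=0 -> 000
Step 5: G0=G1=0 G1=G1&G2=0&0=0 G2=(0+0>=2)=0 -> 000
Step 6: G0=G1=0 G1=G1&G2=0&0=0 G2=(0+0>=2)=0 -> 000

000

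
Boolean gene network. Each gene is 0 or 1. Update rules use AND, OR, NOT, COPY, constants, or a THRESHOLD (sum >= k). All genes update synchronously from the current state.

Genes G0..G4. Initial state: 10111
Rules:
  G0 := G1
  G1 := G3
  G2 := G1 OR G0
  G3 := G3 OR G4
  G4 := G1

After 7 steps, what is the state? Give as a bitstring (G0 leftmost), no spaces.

Step 1: G0=G1=0 G1=G3=1 G2=G1|G0=0|1=1 G3=G3|G4=1|1=1 G4=G1=0 -> 01110
Step 2: G0=G1=1 G1=G3=1 G2=G1|G0=1|0=1 G3=G3|G4=1|0=1 G4=G1=1 -> 11111
Step 3: G0=G1=1 G1=G3=1 G2=G1|G0=1|1=1 G3=G3|G4=1|1=1 G4=G1=1 -> 11111
Step 4: G0=G1=1 G1=G3=1 G2=G1|G0=1|1=1 G3=G3|G4=1|1=1 G4=G1=1 -> 11111
Step 5: G0=G1=1 G1=G3=1 G2=G1|G0=1|1=1 G3=G3|G4=1|1=1 G4=G1=1 -> 11111
Step 6: G0=G1=1 G1=G3=1 G2=G1|G0=1|1=1 G3=G3|G4=1|1=1 G4=G1=1 -> 11111
Step 7: G0=G1=1 G1=G3=1 G2=G1|G0=1|1=1 G3=G3|G4=1|1=1 G4=G1=1 -> 11111

11111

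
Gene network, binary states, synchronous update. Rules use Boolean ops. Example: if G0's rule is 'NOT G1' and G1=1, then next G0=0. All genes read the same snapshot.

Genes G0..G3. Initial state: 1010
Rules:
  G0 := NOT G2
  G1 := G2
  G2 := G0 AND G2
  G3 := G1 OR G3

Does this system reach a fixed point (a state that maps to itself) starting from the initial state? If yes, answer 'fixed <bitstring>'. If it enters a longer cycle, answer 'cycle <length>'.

Answer: fixed 1001

Derivation:
Step 0: 1010
Step 1: G0=NOT G2=NOT 1=0 G1=G2=1 G2=G0&G2=1&1=1 G3=G1|G3=0|0=0 -> 0110
Step 2: G0=NOT G2=NOT 1=0 G1=G2=1 G2=G0&G2=0&1=0 G3=G1|G3=1|0=1 -> 0101
Step 3: G0=NOT G2=NOT 0=1 G1=G2=0 G2=G0&G2=0&0=0 G3=G1|G3=1|1=1 -> 1001
Step 4: G0=NOT G2=NOT 0=1 G1=G2=0 G2=G0&G2=1&0=0 G3=G1|G3=0|1=1 -> 1001
Fixed point reached at step 3: 1001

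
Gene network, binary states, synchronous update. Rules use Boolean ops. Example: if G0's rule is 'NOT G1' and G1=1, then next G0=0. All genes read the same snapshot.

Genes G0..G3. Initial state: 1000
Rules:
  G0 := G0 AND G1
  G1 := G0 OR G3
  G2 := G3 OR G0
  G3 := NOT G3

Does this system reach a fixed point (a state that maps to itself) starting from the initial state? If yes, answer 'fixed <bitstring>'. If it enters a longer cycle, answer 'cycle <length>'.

Step 0: 1000
Step 1: G0=G0&G1=1&0=0 G1=G0|G3=1|0=1 G2=G3|G0=0|1=1 G3=NOT G3=NOT 0=1 -> 0111
Step 2: G0=G0&G1=0&1=0 G1=G0|G3=0|1=1 G2=G3|G0=1|0=1 G3=NOT G3=NOT 1=0 -> 0110
Step 3: G0=G0&G1=0&1=0 G1=G0|G3=0|0=0 G2=G3|G0=0|0=0 G3=NOT G3=NOT 0=1 -> 0001
Step 4: G0=G0&G1=0&0=0 G1=G0|G3=0|1=1 G2=G3|G0=1|0=1 G3=NOT G3=NOT 1=0 -> 0110
Cycle of length 2 starting at step 2 -> no fixed point

Answer: cycle 2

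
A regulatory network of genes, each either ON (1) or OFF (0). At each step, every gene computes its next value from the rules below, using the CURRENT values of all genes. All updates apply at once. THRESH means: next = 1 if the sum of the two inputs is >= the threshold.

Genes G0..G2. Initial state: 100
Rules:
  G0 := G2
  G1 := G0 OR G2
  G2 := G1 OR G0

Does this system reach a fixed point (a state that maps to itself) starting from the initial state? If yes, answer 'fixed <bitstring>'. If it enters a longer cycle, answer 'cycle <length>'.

Step 0: 100
Step 1: G0=G2=0 G1=G0|G2=1|0=1 G2=G1|G0=0|1=1 -> 011
Step 2: G0=G2=1 G1=G0|G2=0|1=1 G2=G1|G0=1|0=1 -> 111
Step 3: G0=G2=1 G1=G0|G2=1|1=1 G2=G1|G0=1|1=1 -> 111
Fixed point reached at step 2: 111

Answer: fixed 111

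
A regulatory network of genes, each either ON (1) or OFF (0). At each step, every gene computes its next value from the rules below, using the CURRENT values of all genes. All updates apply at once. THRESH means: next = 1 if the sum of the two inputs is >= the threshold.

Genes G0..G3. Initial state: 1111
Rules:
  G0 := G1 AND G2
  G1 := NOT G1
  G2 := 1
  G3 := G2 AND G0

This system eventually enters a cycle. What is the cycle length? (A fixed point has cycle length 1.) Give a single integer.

Step 0: 1111
Step 1: G0=G1&G2=1&1=1 G1=NOT G1=NOT 1=0 G2=1(const) G3=G2&G0=1&1=1 -> 1011
Step 2: G0=G1&G2=0&1=0 G1=NOT G1=NOT 0=1 G2=1(const) G3=G2&G0=1&1=1 -> 0111
Step 3: G0=G1&G2=1&1=1 G1=NOT G1=NOT 1=0 G2=1(const) G3=G2&G0=1&0=0 -> 1010
Step 4: G0=G1&G2=0&1=0 G1=NOT G1=NOT 0=1 G2=1(const) G3=G2&G0=1&1=1 -> 0111
State from step 4 equals state from step 2 -> cycle length 2

Answer: 2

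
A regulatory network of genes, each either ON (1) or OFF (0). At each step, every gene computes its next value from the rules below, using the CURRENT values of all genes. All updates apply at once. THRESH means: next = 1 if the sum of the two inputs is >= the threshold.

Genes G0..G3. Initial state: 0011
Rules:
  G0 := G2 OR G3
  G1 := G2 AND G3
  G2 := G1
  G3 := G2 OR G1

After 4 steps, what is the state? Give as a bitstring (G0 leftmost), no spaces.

Step 1: G0=G2|G3=1|1=1 G1=G2&G3=1&1=1 G2=G1=0 G3=G2|G1=1|0=1 -> 1101
Step 2: G0=G2|G3=0|1=1 G1=G2&G3=0&1=0 G2=G1=1 G3=G2|G1=0|1=1 -> 1011
Step 3: G0=G2|G3=1|1=1 G1=G2&G3=1&1=1 G2=G1=0 G3=G2|G1=1|0=1 -> 1101
Step 4: G0=G2|G3=0|1=1 G1=G2&G3=0&1=0 G2=G1=1 G3=G2|G1=0|1=1 -> 1011

1011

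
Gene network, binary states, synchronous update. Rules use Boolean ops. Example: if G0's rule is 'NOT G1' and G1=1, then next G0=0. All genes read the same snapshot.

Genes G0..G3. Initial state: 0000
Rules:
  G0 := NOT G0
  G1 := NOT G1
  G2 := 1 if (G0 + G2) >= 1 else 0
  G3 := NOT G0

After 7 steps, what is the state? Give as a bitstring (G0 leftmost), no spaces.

Step 1: G0=NOT G0=NOT 0=1 G1=NOT G1=NOT 0=1 G2=(0+0>=1)=0 G3=NOT G0=NOT 0=1 -> 1101
Step 2: G0=NOT G0=NOT 1=0 G1=NOT G1=NOT 1=0 G2=(1+0>=1)=1 G3=NOT G0=NOT 1=0 -> 0010
Step 3: G0=NOT G0=NOT 0=1 G1=NOT G1=NOT 0=1 G2=(0+1>=1)=1 G3=NOT G0=NOT 0=1 -> 1111
Step 4: G0=NOT G0=NOT 1=0 G1=NOT G1=NOT 1=0 G2=(1+1>=1)=1 G3=NOT G0=NOT 1=0 -> 0010
Step 5: G0=NOT G0=NOT 0=1 G1=NOT G1=NOT 0=1 G2=(0+1>=1)=1 G3=NOT G0=NOT 0=1 -> 1111
Step 6: G0=NOT G0=NOT 1=0 G1=NOT G1=NOT 1=0 G2=(1+1>=1)=1 G3=NOT G0=NOT 1=0 -> 0010
Step 7: G0=NOT G0=NOT 0=1 G1=NOT G1=NOT 0=1 G2=(0+1>=1)=1 G3=NOT G0=NOT 0=1 -> 1111

1111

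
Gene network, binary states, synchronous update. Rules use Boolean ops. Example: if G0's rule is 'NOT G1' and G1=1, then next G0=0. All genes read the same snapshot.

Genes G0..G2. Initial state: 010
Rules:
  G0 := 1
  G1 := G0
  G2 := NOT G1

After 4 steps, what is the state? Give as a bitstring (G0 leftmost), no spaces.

Step 1: G0=1(const) G1=G0=0 G2=NOT G1=NOT 1=0 -> 100
Step 2: G0=1(const) G1=G0=1 G2=NOT G1=NOT 0=1 -> 111
Step 3: G0=1(const) G1=G0=1 G2=NOT G1=NOT 1=0 -> 110
Step 4: G0=1(const) G1=G0=1 G2=NOT G1=NOT 1=0 -> 110

110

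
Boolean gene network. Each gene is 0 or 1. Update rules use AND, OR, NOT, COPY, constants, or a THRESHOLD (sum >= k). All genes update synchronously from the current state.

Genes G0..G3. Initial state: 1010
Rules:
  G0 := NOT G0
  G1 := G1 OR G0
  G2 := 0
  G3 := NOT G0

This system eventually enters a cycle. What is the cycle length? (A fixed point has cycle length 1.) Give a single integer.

Step 0: 1010
Step 1: G0=NOT G0=NOT 1=0 G1=G1|G0=0|1=1 G2=0(const) G3=NOT G0=NOT 1=0 -> 0100
Step 2: G0=NOT G0=NOT 0=1 G1=G1|G0=1|0=1 G2=0(const) G3=NOT G0=NOT 0=1 -> 1101
Step 3: G0=NOT G0=NOT 1=0 G1=G1|G0=1|1=1 G2=0(const) G3=NOT G0=NOT 1=0 -> 0100
State from step 3 equals state from step 1 -> cycle length 2

Answer: 2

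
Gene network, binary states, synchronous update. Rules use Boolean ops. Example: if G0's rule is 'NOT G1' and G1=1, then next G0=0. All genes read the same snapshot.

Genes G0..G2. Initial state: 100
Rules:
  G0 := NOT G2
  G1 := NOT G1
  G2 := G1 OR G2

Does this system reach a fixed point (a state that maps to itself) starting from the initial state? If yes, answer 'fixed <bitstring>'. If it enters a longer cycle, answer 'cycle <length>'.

Answer: cycle 2

Derivation:
Step 0: 100
Step 1: G0=NOT G2=NOT 0=1 G1=NOT G1=NOT 0=1 G2=G1|G2=0|0=0 -> 110
Step 2: G0=NOT G2=NOT 0=1 G1=NOT G1=NOT 1=0 G2=G1|G2=1|0=1 -> 101
Step 3: G0=NOT G2=NOT 1=0 G1=NOT G1=NOT 0=1 G2=G1|G2=0|1=1 -> 011
Step 4: G0=NOT G2=NOT 1=0 G1=NOT G1=NOT 1=0 G2=G1|G2=1|1=1 -> 001
Step 5: G0=NOT G2=NOT 1=0 G1=NOT G1=NOT 0=1 G2=G1|G2=0|1=1 -> 011
Cycle of length 2 starting at step 3 -> no fixed point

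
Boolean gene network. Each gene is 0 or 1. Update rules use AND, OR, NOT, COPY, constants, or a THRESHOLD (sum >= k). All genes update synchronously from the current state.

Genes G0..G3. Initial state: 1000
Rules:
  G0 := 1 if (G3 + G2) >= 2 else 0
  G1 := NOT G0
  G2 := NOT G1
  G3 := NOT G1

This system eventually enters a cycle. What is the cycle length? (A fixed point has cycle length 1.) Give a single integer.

Step 0: 1000
Step 1: G0=(0+0>=2)=0 G1=NOT G0=NOT 1=0 G2=NOT G1=NOT 0=1 G3=NOT G1=NOT 0=1 -> 0011
Step 2: G0=(1+1>=2)=1 G1=NOT G0=NOT 0=1 G2=NOT G1=NOT 0=1 G3=NOT G1=NOT 0=1 -> 1111
Step 3: G0=(1+1>=2)=1 G1=NOT G0=NOT 1=0 G2=NOT G1=NOT 1=0 G3=NOT G1=NOT 1=0 -> 1000
State from step 3 equals state from step 0 -> cycle length 3

Answer: 3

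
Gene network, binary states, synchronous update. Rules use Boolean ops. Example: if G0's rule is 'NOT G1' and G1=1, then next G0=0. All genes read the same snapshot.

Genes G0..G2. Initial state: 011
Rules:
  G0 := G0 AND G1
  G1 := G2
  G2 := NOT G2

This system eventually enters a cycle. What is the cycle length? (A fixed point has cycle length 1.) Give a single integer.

Step 0: 011
Step 1: G0=G0&G1=0&1=0 G1=G2=1 G2=NOT G2=NOT 1=0 -> 010
Step 2: G0=G0&G1=0&1=0 G1=G2=0 G2=NOT G2=NOT 0=1 -> 001
Step 3: G0=G0&G1=0&0=0 G1=G2=1 G2=NOT G2=NOT 1=0 -> 010
State from step 3 equals state from step 1 -> cycle length 2

Answer: 2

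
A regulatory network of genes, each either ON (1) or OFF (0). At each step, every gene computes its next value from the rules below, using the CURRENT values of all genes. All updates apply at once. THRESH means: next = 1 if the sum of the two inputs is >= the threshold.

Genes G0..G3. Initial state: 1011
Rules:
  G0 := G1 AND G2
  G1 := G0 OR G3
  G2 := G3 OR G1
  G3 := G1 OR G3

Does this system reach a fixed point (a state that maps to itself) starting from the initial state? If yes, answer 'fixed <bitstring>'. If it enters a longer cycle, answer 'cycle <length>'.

Step 0: 1011
Step 1: G0=G1&G2=0&1=0 G1=G0|G3=1|1=1 G2=G3|G1=1|0=1 G3=G1|G3=0|1=1 -> 0111
Step 2: G0=G1&G2=1&1=1 G1=G0|G3=0|1=1 G2=G3|G1=1|1=1 G3=G1|G3=1|1=1 -> 1111
Step 3: G0=G1&G2=1&1=1 G1=G0|G3=1|1=1 G2=G3|G1=1|1=1 G3=G1|G3=1|1=1 -> 1111
Fixed point reached at step 2: 1111

Answer: fixed 1111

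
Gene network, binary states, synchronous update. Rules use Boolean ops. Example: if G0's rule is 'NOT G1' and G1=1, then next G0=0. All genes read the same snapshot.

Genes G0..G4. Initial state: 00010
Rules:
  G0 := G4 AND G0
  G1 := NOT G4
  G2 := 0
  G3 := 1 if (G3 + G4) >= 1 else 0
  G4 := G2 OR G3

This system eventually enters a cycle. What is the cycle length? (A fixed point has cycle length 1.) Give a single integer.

Answer: 1

Derivation:
Step 0: 00010
Step 1: G0=G4&G0=0&0=0 G1=NOT G4=NOT 0=1 G2=0(const) G3=(1+0>=1)=1 G4=G2|G3=0|1=1 -> 01011
Step 2: G0=G4&G0=1&0=0 G1=NOT G4=NOT 1=0 G2=0(const) G3=(1+1>=1)=1 G4=G2|G3=0|1=1 -> 00011
Step 3: G0=G4&G0=1&0=0 G1=NOT G4=NOT 1=0 G2=0(const) G3=(1+1>=1)=1 G4=G2|G3=0|1=1 -> 00011
State from step 3 equals state from step 2 -> cycle length 1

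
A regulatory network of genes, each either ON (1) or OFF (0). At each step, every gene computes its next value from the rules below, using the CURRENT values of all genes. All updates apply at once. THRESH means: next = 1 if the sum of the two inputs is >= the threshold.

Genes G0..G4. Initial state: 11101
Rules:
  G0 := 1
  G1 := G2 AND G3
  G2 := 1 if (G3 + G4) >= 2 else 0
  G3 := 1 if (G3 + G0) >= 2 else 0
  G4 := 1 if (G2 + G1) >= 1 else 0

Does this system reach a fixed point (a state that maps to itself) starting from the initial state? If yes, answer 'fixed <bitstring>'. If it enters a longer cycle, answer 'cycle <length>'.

Answer: fixed 10000

Derivation:
Step 0: 11101
Step 1: G0=1(const) G1=G2&G3=1&0=0 G2=(0+1>=2)=0 G3=(0+1>=2)=0 G4=(1+1>=1)=1 -> 10001
Step 2: G0=1(const) G1=G2&G3=0&0=0 G2=(0+1>=2)=0 G3=(0+1>=2)=0 G4=(0+0>=1)=0 -> 10000
Step 3: G0=1(const) G1=G2&G3=0&0=0 G2=(0+0>=2)=0 G3=(0+1>=2)=0 G4=(0+0>=1)=0 -> 10000
Fixed point reached at step 2: 10000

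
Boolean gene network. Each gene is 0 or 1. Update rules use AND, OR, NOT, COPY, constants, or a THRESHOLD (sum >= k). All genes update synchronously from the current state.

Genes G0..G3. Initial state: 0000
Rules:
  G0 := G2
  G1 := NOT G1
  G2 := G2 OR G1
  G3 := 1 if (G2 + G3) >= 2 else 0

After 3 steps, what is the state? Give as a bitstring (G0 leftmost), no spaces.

Step 1: G0=G2=0 G1=NOT G1=NOT 0=1 G2=G2|G1=0|0=0 G3=(0+0>=2)=0 -> 0100
Step 2: G0=G2=0 G1=NOT G1=NOT 1=0 G2=G2|G1=0|1=1 G3=(0+0>=2)=0 -> 0010
Step 3: G0=G2=1 G1=NOT G1=NOT 0=1 G2=G2|G1=1|0=1 G3=(1+0>=2)=0 -> 1110

1110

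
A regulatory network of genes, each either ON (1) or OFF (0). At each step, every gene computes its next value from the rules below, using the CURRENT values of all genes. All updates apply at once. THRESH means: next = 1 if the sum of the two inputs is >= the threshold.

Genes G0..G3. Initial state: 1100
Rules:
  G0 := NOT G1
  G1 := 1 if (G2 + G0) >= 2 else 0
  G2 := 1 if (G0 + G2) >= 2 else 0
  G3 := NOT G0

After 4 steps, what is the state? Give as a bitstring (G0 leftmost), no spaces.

Step 1: G0=NOT G1=NOT 1=0 G1=(0+1>=2)=0 G2=(1+0>=2)=0 G3=NOT G0=NOT 1=0 -> 0000
Step 2: G0=NOT G1=NOT 0=1 G1=(0+0>=2)=0 G2=(0+0>=2)=0 G3=NOT G0=NOT 0=1 -> 1001
Step 3: G0=NOT G1=NOT 0=1 G1=(0+1>=2)=0 G2=(1+0>=2)=0 G3=NOT G0=NOT 1=0 -> 1000
Step 4: G0=NOT G1=NOT 0=1 G1=(0+1>=2)=0 G2=(1+0>=2)=0 G3=NOT G0=NOT 1=0 -> 1000

1000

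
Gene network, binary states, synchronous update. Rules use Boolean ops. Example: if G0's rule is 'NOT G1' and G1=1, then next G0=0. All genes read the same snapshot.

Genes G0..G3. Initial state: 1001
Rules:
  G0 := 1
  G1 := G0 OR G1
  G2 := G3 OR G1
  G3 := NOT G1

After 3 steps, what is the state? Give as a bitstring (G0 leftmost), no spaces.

Step 1: G0=1(const) G1=G0|G1=1|0=1 G2=G3|G1=1|0=1 G3=NOT G1=NOT 0=1 -> 1111
Step 2: G0=1(const) G1=G0|G1=1|1=1 G2=G3|G1=1|1=1 G3=NOT G1=NOT 1=0 -> 1110
Step 3: G0=1(const) G1=G0|G1=1|1=1 G2=G3|G1=0|1=1 G3=NOT G1=NOT 1=0 -> 1110

1110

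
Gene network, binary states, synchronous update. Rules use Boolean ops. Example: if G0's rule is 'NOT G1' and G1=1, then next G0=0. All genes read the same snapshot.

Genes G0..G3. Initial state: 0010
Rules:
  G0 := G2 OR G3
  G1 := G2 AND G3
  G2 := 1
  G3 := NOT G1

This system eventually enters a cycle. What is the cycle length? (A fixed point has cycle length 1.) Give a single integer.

Answer: 4

Derivation:
Step 0: 0010
Step 1: G0=G2|G3=1|0=1 G1=G2&G3=1&0=0 G2=1(const) G3=NOT G1=NOT 0=1 -> 1011
Step 2: G0=G2|G3=1|1=1 G1=G2&G3=1&1=1 G2=1(const) G3=NOT G1=NOT 0=1 -> 1111
Step 3: G0=G2|G3=1|1=1 G1=G2&G3=1&1=1 G2=1(const) G3=NOT G1=NOT 1=0 -> 1110
Step 4: G0=G2|G3=1|0=1 G1=G2&G3=1&0=0 G2=1(const) G3=NOT G1=NOT 1=0 -> 1010
Step 5: G0=G2|G3=1|0=1 G1=G2&G3=1&0=0 G2=1(const) G3=NOT G1=NOT 0=1 -> 1011
State from step 5 equals state from step 1 -> cycle length 4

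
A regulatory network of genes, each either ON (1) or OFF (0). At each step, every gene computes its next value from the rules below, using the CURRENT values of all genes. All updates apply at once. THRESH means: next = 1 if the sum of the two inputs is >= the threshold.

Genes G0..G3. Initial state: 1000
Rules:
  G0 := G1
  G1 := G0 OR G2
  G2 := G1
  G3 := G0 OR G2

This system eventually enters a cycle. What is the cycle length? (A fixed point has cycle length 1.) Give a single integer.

Answer: 2

Derivation:
Step 0: 1000
Step 1: G0=G1=0 G1=G0|G2=1|0=1 G2=G1=0 G3=G0|G2=1|0=1 -> 0101
Step 2: G0=G1=1 G1=G0|G2=0|0=0 G2=G1=1 G3=G0|G2=0|0=0 -> 1010
Step 3: G0=G1=0 G1=G0|G2=1|1=1 G2=G1=0 G3=G0|G2=1|1=1 -> 0101
State from step 3 equals state from step 1 -> cycle length 2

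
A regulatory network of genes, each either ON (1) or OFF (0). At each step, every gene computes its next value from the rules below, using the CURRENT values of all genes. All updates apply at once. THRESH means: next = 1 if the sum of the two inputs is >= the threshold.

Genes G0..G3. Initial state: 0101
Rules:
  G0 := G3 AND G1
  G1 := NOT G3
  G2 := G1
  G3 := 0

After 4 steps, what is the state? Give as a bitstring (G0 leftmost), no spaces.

Step 1: G0=G3&G1=1&1=1 G1=NOT G3=NOT 1=0 G2=G1=1 G3=0(const) -> 1010
Step 2: G0=G3&G1=0&0=0 G1=NOT G3=NOT 0=1 G2=G1=0 G3=0(const) -> 0100
Step 3: G0=G3&G1=0&1=0 G1=NOT G3=NOT 0=1 G2=G1=1 G3=0(const) -> 0110
Step 4: G0=G3&G1=0&1=0 G1=NOT G3=NOT 0=1 G2=G1=1 G3=0(const) -> 0110

0110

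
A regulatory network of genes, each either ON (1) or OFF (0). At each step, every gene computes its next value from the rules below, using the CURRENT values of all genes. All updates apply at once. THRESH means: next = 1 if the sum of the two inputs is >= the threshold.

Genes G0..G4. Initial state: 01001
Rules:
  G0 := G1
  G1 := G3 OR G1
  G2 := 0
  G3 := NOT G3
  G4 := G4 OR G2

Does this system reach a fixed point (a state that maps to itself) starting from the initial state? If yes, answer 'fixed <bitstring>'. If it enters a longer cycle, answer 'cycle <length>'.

Answer: cycle 2

Derivation:
Step 0: 01001
Step 1: G0=G1=1 G1=G3|G1=0|1=1 G2=0(const) G3=NOT G3=NOT 0=1 G4=G4|G2=1|0=1 -> 11011
Step 2: G0=G1=1 G1=G3|G1=1|1=1 G2=0(const) G3=NOT G3=NOT 1=0 G4=G4|G2=1|0=1 -> 11001
Step 3: G0=G1=1 G1=G3|G1=0|1=1 G2=0(const) G3=NOT G3=NOT 0=1 G4=G4|G2=1|0=1 -> 11011
Cycle of length 2 starting at step 1 -> no fixed point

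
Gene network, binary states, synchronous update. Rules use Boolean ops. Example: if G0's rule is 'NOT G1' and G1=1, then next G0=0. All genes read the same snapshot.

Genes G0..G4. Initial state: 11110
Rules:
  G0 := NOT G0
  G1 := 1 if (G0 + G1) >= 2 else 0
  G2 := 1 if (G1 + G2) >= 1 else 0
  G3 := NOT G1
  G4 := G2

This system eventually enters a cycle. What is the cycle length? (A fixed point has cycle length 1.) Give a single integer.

Step 0: 11110
Step 1: G0=NOT G0=NOT 1=0 G1=(1+1>=2)=1 G2=(1+1>=1)=1 G3=NOT G1=NOT 1=0 G4=G2=1 -> 01101
Step 2: G0=NOT G0=NOT 0=1 G1=(0+1>=2)=0 G2=(1+1>=1)=1 G3=NOT G1=NOT 1=0 G4=G2=1 -> 10101
Step 3: G0=NOT G0=NOT 1=0 G1=(1+0>=2)=0 G2=(0+1>=1)=1 G3=NOT G1=NOT 0=1 G4=G2=1 -> 00111
Step 4: G0=NOT G0=NOT 0=1 G1=(0+0>=2)=0 G2=(0+1>=1)=1 G3=NOT G1=NOT 0=1 G4=G2=1 -> 10111
Step 5: G0=NOT G0=NOT 1=0 G1=(1+0>=2)=0 G2=(0+1>=1)=1 G3=NOT G1=NOT 0=1 G4=G2=1 -> 00111
State from step 5 equals state from step 3 -> cycle length 2

Answer: 2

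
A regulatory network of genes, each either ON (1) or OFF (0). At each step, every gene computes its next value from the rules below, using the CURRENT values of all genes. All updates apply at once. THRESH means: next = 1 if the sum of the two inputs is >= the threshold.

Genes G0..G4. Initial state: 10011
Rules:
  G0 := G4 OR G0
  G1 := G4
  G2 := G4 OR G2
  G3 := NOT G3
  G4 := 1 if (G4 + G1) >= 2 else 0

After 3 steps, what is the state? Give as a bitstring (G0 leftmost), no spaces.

Step 1: G0=G4|G0=1|1=1 G1=G4=1 G2=G4|G2=1|0=1 G3=NOT G3=NOT 1=0 G4=(1+0>=2)=0 -> 11100
Step 2: G0=G4|G0=0|1=1 G1=G4=0 G2=G4|G2=0|1=1 G3=NOT G3=NOT 0=1 G4=(0+1>=2)=0 -> 10110
Step 3: G0=G4|G0=0|1=1 G1=G4=0 G2=G4|G2=0|1=1 G3=NOT G3=NOT 1=0 G4=(0+0>=2)=0 -> 10100

10100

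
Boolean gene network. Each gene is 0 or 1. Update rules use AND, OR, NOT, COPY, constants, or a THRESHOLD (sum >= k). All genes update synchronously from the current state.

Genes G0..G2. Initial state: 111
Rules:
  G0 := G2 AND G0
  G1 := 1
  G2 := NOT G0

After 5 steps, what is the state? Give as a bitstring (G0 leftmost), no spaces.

Step 1: G0=G2&G0=1&1=1 G1=1(const) G2=NOT G0=NOT 1=0 -> 110
Step 2: G0=G2&G0=0&1=0 G1=1(const) G2=NOT G0=NOT 1=0 -> 010
Step 3: G0=G2&G0=0&0=0 G1=1(const) G2=NOT G0=NOT 0=1 -> 011
Step 4: G0=G2&G0=1&0=0 G1=1(const) G2=NOT G0=NOT 0=1 -> 011
Step 5: G0=G2&G0=1&0=0 G1=1(const) G2=NOT G0=NOT 0=1 -> 011

011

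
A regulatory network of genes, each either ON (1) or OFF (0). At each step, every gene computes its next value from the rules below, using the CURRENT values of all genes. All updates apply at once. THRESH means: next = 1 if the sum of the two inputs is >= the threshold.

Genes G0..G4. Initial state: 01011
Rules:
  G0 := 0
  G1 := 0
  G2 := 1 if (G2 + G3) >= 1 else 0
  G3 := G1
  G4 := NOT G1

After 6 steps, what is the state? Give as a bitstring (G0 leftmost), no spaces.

Step 1: G0=0(const) G1=0(const) G2=(0+1>=1)=1 G3=G1=1 G4=NOT G1=NOT 1=0 -> 00110
Step 2: G0=0(const) G1=0(const) G2=(1+1>=1)=1 G3=G1=0 G4=NOT G1=NOT 0=1 -> 00101
Step 3: G0=0(const) G1=0(const) G2=(1+0>=1)=1 G3=G1=0 G4=NOT G1=NOT 0=1 -> 00101
Step 4: G0=0(const) G1=0(const) G2=(1+0>=1)=1 G3=G1=0 G4=NOT G1=NOT 0=1 -> 00101
Step 5: G0=0(const) G1=0(const) G2=(1+0>=1)=1 G3=G1=0 G4=NOT G1=NOT 0=1 -> 00101
Step 6: G0=0(const) G1=0(const) G2=(1+0>=1)=1 G3=G1=0 G4=NOT G1=NOT 0=1 -> 00101

00101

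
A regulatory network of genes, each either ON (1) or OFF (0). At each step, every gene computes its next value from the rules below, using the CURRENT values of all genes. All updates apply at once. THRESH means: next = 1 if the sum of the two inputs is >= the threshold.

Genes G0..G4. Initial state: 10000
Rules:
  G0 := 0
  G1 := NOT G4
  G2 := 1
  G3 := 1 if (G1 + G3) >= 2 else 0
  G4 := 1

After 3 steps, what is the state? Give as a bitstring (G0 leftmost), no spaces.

Step 1: G0=0(const) G1=NOT G4=NOT 0=1 G2=1(const) G3=(0+0>=2)=0 G4=1(const) -> 01101
Step 2: G0=0(const) G1=NOT G4=NOT 1=0 G2=1(const) G3=(1+0>=2)=0 G4=1(const) -> 00101
Step 3: G0=0(const) G1=NOT G4=NOT 1=0 G2=1(const) G3=(0+0>=2)=0 G4=1(const) -> 00101

00101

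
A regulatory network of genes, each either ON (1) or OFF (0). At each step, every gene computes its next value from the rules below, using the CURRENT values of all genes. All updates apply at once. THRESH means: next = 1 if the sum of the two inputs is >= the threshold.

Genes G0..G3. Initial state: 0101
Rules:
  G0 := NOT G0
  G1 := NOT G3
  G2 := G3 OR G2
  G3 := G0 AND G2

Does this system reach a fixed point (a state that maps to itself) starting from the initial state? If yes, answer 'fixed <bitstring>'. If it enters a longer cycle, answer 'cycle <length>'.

Step 0: 0101
Step 1: G0=NOT G0=NOT 0=1 G1=NOT G3=NOT 1=0 G2=G3|G2=1|0=1 G3=G0&G2=0&0=0 -> 1010
Step 2: G0=NOT G0=NOT 1=0 G1=NOT G3=NOT 0=1 G2=G3|G2=0|1=1 G3=G0&G2=1&1=1 -> 0111
Step 3: G0=NOT G0=NOT 0=1 G1=NOT G3=NOT 1=0 G2=G3|G2=1|1=1 G3=G0&G2=0&1=0 -> 1010
Cycle of length 2 starting at step 1 -> no fixed point

Answer: cycle 2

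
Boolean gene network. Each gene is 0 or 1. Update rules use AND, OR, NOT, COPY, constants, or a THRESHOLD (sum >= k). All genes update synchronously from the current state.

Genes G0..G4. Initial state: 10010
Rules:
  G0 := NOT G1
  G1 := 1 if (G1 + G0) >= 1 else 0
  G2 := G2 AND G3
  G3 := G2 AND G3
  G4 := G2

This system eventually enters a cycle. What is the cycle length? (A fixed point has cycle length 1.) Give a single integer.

Answer: 1

Derivation:
Step 0: 10010
Step 1: G0=NOT G1=NOT 0=1 G1=(0+1>=1)=1 G2=G2&G3=0&1=0 G3=G2&G3=0&1=0 G4=G2=0 -> 11000
Step 2: G0=NOT G1=NOT 1=0 G1=(1+1>=1)=1 G2=G2&G3=0&0=0 G3=G2&G3=0&0=0 G4=G2=0 -> 01000
Step 3: G0=NOT G1=NOT 1=0 G1=(1+0>=1)=1 G2=G2&G3=0&0=0 G3=G2&G3=0&0=0 G4=G2=0 -> 01000
State from step 3 equals state from step 2 -> cycle length 1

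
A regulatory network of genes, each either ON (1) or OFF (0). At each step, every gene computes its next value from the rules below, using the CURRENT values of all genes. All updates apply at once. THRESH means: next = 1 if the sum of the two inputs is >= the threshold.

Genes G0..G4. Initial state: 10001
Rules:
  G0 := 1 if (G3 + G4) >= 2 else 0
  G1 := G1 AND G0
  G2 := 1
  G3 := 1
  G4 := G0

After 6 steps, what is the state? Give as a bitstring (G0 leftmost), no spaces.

Step 1: G0=(0+1>=2)=0 G1=G1&G0=0&1=0 G2=1(const) G3=1(const) G4=G0=1 -> 00111
Step 2: G0=(1+1>=2)=1 G1=G1&G0=0&0=0 G2=1(const) G3=1(const) G4=G0=0 -> 10110
Step 3: G0=(1+0>=2)=0 G1=G1&G0=0&1=0 G2=1(const) G3=1(const) G4=G0=1 -> 00111
Step 4: G0=(1+1>=2)=1 G1=G1&G0=0&0=0 G2=1(const) G3=1(const) G4=G0=0 -> 10110
Step 5: G0=(1+0>=2)=0 G1=G1&G0=0&1=0 G2=1(const) G3=1(const) G4=G0=1 -> 00111
Step 6: G0=(1+1>=2)=1 G1=G1&G0=0&0=0 G2=1(const) G3=1(const) G4=G0=0 -> 10110

10110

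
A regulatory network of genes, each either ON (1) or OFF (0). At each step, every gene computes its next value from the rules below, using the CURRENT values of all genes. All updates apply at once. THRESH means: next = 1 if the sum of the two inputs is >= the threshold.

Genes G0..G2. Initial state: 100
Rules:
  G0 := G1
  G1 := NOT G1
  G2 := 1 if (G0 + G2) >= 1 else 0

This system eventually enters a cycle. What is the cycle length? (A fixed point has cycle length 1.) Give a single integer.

Answer: 2

Derivation:
Step 0: 100
Step 1: G0=G1=0 G1=NOT G1=NOT 0=1 G2=(1+0>=1)=1 -> 011
Step 2: G0=G1=1 G1=NOT G1=NOT 1=0 G2=(0+1>=1)=1 -> 101
Step 3: G0=G1=0 G1=NOT G1=NOT 0=1 G2=(1+1>=1)=1 -> 011
State from step 3 equals state from step 1 -> cycle length 2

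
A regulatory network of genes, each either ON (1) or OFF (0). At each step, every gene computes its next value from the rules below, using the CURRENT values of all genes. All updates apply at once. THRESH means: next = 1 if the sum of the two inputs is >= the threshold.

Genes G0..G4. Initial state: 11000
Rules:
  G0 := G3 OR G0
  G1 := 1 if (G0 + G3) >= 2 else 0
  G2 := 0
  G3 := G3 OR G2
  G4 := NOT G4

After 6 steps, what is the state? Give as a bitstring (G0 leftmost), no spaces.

Step 1: G0=G3|G0=0|1=1 G1=(1+0>=2)=0 G2=0(const) G3=G3|G2=0|0=0 G4=NOT G4=NOT 0=1 -> 10001
Step 2: G0=G3|G0=0|1=1 G1=(1+0>=2)=0 G2=0(const) G3=G3|G2=0|0=0 G4=NOT G4=NOT 1=0 -> 10000
Step 3: G0=G3|G0=0|1=1 G1=(1+0>=2)=0 G2=0(const) G3=G3|G2=0|0=0 G4=NOT G4=NOT 0=1 -> 10001
Step 4: G0=G3|G0=0|1=1 G1=(1+0>=2)=0 G2=0(const) G3=G3|G2=0|0=0 G4=NOT G4=NOT 1=0 -> 10000
Step 5: G0=G3|G0=0|1=1 G1=(1+0>=2)=0 G2=0(const) G3=G3|G2=0|0=0 G4=NOT G4=NOT 0=1 -> 10001
Step 6: G0=G3|G0=0|1=1 G1=(1+0>=2)=0 G2=0(const) G3=G3|G2=0|0=0 G4=NOT G4=NOT 1=0 -> 10000

10000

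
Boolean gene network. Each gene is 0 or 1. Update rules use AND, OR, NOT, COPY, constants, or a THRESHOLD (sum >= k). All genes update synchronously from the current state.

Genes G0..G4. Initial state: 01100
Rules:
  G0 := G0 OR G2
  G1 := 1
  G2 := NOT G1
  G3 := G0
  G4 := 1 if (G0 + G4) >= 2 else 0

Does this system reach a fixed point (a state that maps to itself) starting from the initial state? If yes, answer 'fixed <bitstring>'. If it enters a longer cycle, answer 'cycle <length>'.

Answer: fixed 11010

Derivation:
Step 0: 01100
Step 1: G0=G0|G2=0|1=1 G1=1(const) G2=NOT G1=NOT 1=0 G3=G0=0 G4=(0+0>=2)=0 -> 11000
Step 2: G0=G0|G2=1|0=1 G1=1(const) G2=NOT G1=NOT 1=0 G3=G0=1 G4=(1+0>=2)=0 -> 11010
Step 3: G0=G0|G2=1|0=1 G1=1(const) G2=NOT G1=NOT 1=0 G3=G0=1 G4=(1+0>=2)=0 -> 11010
Fixed point reached at step 2: 11010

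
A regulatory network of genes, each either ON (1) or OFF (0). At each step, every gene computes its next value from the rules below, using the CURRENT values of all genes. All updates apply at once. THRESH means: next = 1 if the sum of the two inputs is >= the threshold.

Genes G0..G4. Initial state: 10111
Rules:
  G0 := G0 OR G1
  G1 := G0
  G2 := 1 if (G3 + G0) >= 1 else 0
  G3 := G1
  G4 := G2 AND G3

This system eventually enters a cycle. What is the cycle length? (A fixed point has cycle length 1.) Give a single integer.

Answer: 1

Derivation:
Step 0: 10111
Step 1: G0=G0|G1=1|0=1 G1=G0=1 G2=(1+1>=1)=1 G3=G1=0 G4=G2&G3=1&1=1 -> 11101
Step 2: G0=G0|G1=1|1=1 G1=G0=1 G2=(0+1>=1)=1 G3=G1=1 G4=G2&G3=1&0=0 -> 11110
Step 3: G0=G0|G1=1|1=1 G1=G0=1 G2=(1+1>=1)=1 G3=G1=1 G4=G2&G3=1&1=1 -> 11111
Step 4: G0=G0|G1=1|1=1 G1=G0=1 G2=(1+1>=1)=1 G3=G1=1 G4=G2&G3=1&1=1 -> 11111
State from step 4 equals state from step 3 -> cycle length 1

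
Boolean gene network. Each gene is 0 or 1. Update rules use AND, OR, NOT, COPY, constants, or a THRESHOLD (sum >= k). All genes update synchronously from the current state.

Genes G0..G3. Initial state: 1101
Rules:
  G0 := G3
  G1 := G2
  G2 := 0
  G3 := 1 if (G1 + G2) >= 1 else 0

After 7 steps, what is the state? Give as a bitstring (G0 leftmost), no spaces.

Step 1: G0=G3=1 G1=G2=0 G2=0(const) G3=(1+0>=1)=1 -> 1001
Step 2: G0=G3=1 G1=G2=0 G2=0(const) G3=(0+0>=1)=0 -> 1000
Step 3: G0=G3=0 G1=G2=0 G2=0(const) G3=(0+0>=1)=0 -> 0000
Step 4: G0=G3=0 G1=G2=0 G2=0(const) G3=(0+0>=1)=0 -> 0000
Step 5: G0=G3=0 G1=G2=0 G2=0(const) G3=(0+0>=1)=0 -> 0000
Step 6: G0=G3=0 G1=G2=0 G2=0(const) G3=(0+0>=1)=0 -> 0000
Step 7: G0=G3=0 G1=G2=0 G2=0(const) G3=(0+0>=1)=0 -> 0000

0000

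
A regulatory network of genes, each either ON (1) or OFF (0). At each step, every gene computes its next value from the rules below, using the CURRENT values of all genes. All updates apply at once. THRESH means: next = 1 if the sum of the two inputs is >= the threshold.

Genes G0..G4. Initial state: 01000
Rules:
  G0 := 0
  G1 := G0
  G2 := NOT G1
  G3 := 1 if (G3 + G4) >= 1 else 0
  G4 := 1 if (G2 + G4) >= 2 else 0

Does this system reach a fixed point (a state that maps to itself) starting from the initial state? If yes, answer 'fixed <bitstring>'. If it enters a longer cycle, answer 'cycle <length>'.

Step 0: 01000
Step 1: G0=0(const) G1=G0=0 G2=NOT G1=NOT 1=0 G3=(0+0>=1)=0 G4=(0+0>=2)=0 -> 00000
Step 2: G0=0(const) G1=G0=0 G2=NOT G1=NOT 0=1 G3=(0+0>=1)=0 G4=(0+0>=2)=0 -> 00100
Step 3: G0=0(const) G1=G0=0 G2=NOT G1=NOT 0=1 G3=(0+0>=1)=0 G4=(1+0>=2)=0 -> 00100
Fixed point reached at step 2: 00100

Answer: fixed 00100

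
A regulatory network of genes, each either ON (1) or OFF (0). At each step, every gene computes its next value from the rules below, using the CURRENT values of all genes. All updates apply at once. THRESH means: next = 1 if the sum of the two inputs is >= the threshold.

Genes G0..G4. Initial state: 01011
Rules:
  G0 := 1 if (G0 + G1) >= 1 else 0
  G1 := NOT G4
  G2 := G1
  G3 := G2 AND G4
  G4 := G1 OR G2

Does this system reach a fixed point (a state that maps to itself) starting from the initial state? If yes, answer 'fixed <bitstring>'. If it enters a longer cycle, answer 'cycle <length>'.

Answer: cycle 5

Derivation:
Step 0: 01011
Step 1: G0=(0+1>=1)=1 G1=NOT G4=NOT 1=0 G2=G1=1 G3=G2&G4=0&1=0 G4=G1|G2=1|0=1 -> 10101
Step 2: G0=(1+0>=1)=1 G1=NOT G4=NOT 1=0 G2=G1=0 G3=G2&G4=1&1=1 G4=G1|G2=0|1=1 -> 10011
Step 3: G0=(1+0>=1)=1 G1=NOT G4=NOT 1=0 G2=G1=0 G3=G2&G4=0&1=0 G4=G1|G2=0|0=0 -> 10000
Step 4: G0=(1+0>=1)=1 G1=NOT G4=NOT 0=1 G2=G1=0 G3=G2&G4=0&0=0 G4=G1|G2=0|0=0 -> 11000
Step 5: G0=(1+1>=1)=1 G1=NOT G4=NOT 0=1 G2=G1=1 G3=G2&G4=0&0=0 G4=G1|G2=1|0=1 -> 11101
Step 6: G0=(1+1>=1)=1 G1=NOT G4=NOT 1=0 G2=G1=1 G3=G2&G4=1&1=1 G4=G1|G2=1|1=1 -> 10111
Step 7: G0=(1+0>=1)=1 G1=NOT G4=NOT 1=0 G2=G1=0 G3=G2&G4=1&1=1 G4=G1|G2=0|1=1 -> 10011
Cycle of length 5 starting at step 2 -> no fixed point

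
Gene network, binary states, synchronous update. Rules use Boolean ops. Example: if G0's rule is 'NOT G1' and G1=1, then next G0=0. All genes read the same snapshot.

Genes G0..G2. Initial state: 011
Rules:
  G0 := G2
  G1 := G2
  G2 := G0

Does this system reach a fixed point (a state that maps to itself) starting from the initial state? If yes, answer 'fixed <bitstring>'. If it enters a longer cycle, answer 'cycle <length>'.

Answer: cycle 2

Derivation:
Step 0: 011
Step 1: G0=G2=1 G1=G2=1 G2=G0=0 -> 110
Step 2: G0=G2=0 G1=G2=0 G2=G0=1 -> 001
Step 3: G0=G2=1 G1=G2=1 G2=G0=0 -> 110
Cycle of length 2 starting at step 1 -> no fixed point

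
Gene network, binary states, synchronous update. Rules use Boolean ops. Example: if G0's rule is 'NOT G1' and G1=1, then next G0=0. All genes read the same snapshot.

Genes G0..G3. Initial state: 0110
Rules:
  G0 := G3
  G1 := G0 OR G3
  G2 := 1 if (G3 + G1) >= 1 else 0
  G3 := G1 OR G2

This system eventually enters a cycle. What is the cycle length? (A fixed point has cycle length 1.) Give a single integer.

Answer: 1

Derivation:
Step 0: 0110
Step 1: G0=G3=0 G1=G0|G3=0|0=0 G2=(0+1>=1)=1 G3=G1|G2=1|1=1 -> 0011
Step 2: G0=G3=1 G1=G0|G3=0|1=1 G2=(1+0>=1)=1 G3=G1|G2=0|1=1 -> 1111
Step 3: G0=G3=1 G1=G0|G3=1|1=1 G2=(1+1>=1)=1 G3=G1|G2=1|1=1 -> 1111
State from step 3 equals state from step 2 -> cycle length 1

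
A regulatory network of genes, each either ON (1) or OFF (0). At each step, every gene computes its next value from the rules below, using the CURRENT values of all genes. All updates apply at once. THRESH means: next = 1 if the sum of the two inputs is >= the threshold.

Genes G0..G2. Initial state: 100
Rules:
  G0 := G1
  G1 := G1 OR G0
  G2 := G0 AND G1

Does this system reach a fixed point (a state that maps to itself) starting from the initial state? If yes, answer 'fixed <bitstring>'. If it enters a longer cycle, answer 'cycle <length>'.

Answer: fixed 111

Derivation:
Step 0: 100
Step 1: G0=G1=0 G1=G1|G0=0|1=1 G2=G0&G1=1&0=0 -> 010
Step 2: G0=G1=1 G1=G1|G0=1|0=1 G2=G0&G1=0&1=0 -> 110
Step 3: G0=G1=1 G1=G1|G0=1|1=1 G2=G0&G1=1&1=1 -> 111
Step 4: G0=G1=1 G1=G1|G0=1|1=1 G2=G0&G1=1&1=1 -> 111
Fixed point reached at step 3: 111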